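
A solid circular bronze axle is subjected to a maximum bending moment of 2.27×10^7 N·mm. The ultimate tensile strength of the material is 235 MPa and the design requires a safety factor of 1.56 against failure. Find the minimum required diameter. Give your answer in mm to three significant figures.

σ_allow = 235/1.56 = 150.6 MPa.
For a solid circular section σ = 32M/(πd³), so d³ = 32M/(π σ_allow) = 32×2.2700×10^7/(π×150.6) = 1.535×10^6 mm³.
d = 115.4 mm.

d = 115 mm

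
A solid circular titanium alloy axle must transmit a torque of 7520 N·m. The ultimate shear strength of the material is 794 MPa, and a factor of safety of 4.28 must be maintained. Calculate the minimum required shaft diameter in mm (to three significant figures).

d = 59.1 mm

Allowable shear stress τ_allow = 794/4.28 = 185.5 MPa.
For a solid shaft τ = 16T/(πd³), so d³ = 16T/(π τ_allow) = 16×7520000/(π×185.5) = 206400 mm³.
d = (206400)^(1/3) = 59.10 mm.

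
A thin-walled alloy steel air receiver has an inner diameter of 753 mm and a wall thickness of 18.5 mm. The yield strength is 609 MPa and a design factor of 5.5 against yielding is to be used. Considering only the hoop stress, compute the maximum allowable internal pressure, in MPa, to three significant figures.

σ_allow = 609/5.5 = 110.7 MPa.
σ_h = pD/(2t) → p_allow = 2σ_allow t/D = 2×110.7×18.5/753 = 5.441 MPa.

p_allow = 5.44 MPa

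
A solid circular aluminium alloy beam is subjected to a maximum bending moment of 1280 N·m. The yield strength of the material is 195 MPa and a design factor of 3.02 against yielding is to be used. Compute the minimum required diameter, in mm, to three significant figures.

σ_allow = 195/3.02 = 64.57 MPa.
For a solid circular section σ = 32M/(πd³), so d³ = 32M/(π σ_allow) = 32×1280000/(π×64.57) = 201900 mm³.
d = 58.67 mm.

d = 58.7 mm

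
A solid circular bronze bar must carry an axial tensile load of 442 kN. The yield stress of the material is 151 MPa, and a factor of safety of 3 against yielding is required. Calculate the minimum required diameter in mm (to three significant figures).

Allowable stress σ_allow = 151/3 = 50.33 MPa.
Required area A = F/σ_allow = 442000/50.33 = 8781 mm².
A = πd²/4 → d = √(4A/π) = 105.7 mm.

d = 106 mm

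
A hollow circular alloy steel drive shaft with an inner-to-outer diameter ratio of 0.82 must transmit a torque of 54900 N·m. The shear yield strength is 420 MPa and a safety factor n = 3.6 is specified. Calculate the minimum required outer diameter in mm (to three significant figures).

τ_allow = 420/3.6 = 116.7 MPa.
For a hollow shaft τ = 16T/[πd_o³(1−k⁴)] with k = 0.82, so 1−k⁴ = 0.5479.
d_o³ = 16T/[π τ_allow (1−k⁴)] = 16×5.4900×10^7/(π×116.7×0.5479) = 4.374×10^6 mm³.
d_o = 163.5 mm.

d_o = 164 mm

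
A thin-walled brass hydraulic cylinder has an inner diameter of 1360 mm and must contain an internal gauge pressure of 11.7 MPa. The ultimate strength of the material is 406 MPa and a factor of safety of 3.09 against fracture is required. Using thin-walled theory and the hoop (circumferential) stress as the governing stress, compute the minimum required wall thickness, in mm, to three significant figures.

t = 60.6 mm

σ_allow = 406/3.09 = 131.4 MPa.
Hoop stress σ_h = pD/(2t), so t = pD/(2σ_allow) = 11.7×1360/(2×131.4) = 60.55 mm.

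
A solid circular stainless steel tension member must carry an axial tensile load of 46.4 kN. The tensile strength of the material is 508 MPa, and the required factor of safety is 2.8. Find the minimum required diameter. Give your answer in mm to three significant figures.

Allowable stress σ_allow = 508/2.8 = 181.4 MPa.
Required area A = F/σ_allow = 46400/181.4 = 255.7 mm².
A = πd²/4 → d = √(4A/π) = 18.05 mm.

d = 18.0 mm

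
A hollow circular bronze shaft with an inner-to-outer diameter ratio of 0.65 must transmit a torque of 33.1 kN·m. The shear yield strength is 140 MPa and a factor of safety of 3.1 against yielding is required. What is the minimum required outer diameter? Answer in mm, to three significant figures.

τ_allow = 140/3.1 = 45.16 MPa.
For a hollow shaft τ = 16T/[πd_o³(1−k⁴)] with k = 0.65, so 1−k⁴ = 0.8215.
d_o³ = 16T/[π τ_allow (1−k⁴)] = 16×3.3100×10^7/(π×45.16×0.8215) = 4.544×10^6 mm³.
d_o = 165.6 mm.

d_o = 166 mm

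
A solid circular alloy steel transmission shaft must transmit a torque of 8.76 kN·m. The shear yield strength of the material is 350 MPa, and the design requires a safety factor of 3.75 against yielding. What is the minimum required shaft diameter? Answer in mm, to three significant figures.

Allowable shear stress τ_allow = 350/3.75 = 93.33 MPa.
For a solid shaft τ = 16T/(πd³), so d³ = 16T/(π τ_allow) = 16×8760000/(π×93.33) = 478000 mm³.
d = (478000)^(1/3) = 78.19 mm.

d = 78.2 mm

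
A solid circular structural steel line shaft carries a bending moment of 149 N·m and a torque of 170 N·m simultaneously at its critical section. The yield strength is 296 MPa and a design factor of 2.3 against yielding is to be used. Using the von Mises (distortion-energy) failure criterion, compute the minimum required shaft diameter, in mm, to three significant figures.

d = 25.5 mm

σ_allow = σ_y/n = 296/2.3 = 128.7 MPa.
For a solid shaft σ_b = 32M/(πd³) and τ = 16T/(πd³), so the von Mises stress is σ' = (16/πd³)·√(4M²+3T²).
√(4M²+3T²) = √(4×(149000)² + 3×(170000)²) = 418900 N·mm.
d³ = 16×418900/(π×128.7) = 16580 mm³.
d = 25.50 mm.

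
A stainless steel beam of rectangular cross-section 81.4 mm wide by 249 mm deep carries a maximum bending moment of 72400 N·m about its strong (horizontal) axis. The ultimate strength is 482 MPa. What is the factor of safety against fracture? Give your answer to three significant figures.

n = 5.60

Section modulus S = bh²/6 = 81.4×249²/6 = 841100 mm³.
σ = M/S = 7.2400×10^7/841100 = 86.07 MPa.
n = 482/86.07 = 5.600.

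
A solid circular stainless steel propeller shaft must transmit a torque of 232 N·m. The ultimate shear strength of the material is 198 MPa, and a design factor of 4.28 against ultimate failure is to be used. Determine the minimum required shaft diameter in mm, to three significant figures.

d = 29.4 mm

Allowable shear stress τ_allow = 198/4.28 = 46.26 MPa.
For a solid shaft τ = 16T/(πd³), so d³ = 16T/(π τ_allow) = 16×232000/(π×46.26) = 25540 mm³.
d = (25540)^(1/3) = 29.45 mm.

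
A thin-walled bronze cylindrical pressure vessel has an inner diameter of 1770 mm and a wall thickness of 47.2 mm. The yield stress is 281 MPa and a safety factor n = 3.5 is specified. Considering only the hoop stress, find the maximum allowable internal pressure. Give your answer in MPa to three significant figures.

p_allow = 4.28 MPa

σ_allow = 281/3.5 = 80.29 MPa.
σ_h = pD/(2t) → p_allow = 2σ_allow t/D = 2×80.29×47.2/1770 = 4.282 MPa.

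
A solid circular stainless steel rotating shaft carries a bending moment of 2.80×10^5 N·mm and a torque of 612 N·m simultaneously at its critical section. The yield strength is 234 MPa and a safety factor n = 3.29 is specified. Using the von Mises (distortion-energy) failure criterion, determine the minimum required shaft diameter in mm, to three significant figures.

d = 44.1 mm

σ_allow = σ_y/n = 234/3.29 = 71.12 MPa.
For a solid shaft σ_b = 32M/(πd³) and τ = 16T/(πd³), so the von Mises stress is σ' = (16/πd³)·√(4M²+3T²).
√(4M²+3T²) = √(4×(280000)² + 3×(612000)²) = 1.199×10^6 N·mm.
d³ = 16×1.199×10^6/(π×71.12) = 85840 mm³.
d = 44.11 mm.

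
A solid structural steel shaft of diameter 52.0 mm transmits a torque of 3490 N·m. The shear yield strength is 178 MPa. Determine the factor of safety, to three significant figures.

τ = 16T/(πd³) = 16×3490000/(π×52.0³) = 126.4 MPa.
n = τ_limit/τ = 178/126.4 = 1.408.

n = 1.41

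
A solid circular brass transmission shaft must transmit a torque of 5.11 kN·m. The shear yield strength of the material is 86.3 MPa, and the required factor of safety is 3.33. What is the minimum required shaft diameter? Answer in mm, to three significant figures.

d = 100 mm

Allowable shear stress τ_allow = 86.3/3.33 = 25.92 MPa.
For a solid shaft τ = 16T/(πd³), so d³ = 16T/(π τ_allow) = 16×5110000/(π×25.92) = 1.004×10^6 mm³.
d = (1.004×10^6)^(1/3) = 100.1 mm.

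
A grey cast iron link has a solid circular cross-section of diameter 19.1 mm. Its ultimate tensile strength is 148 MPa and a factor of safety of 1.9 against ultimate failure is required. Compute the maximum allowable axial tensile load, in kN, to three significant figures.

F_allow = 22.3 kN

σ_allow = 148/1.9 = 77.89 MPa.
A = πd²/4 = π×19.1²/4 = 286.5 mm².
F_allow = σ_allow × A = 77.89×286.5 = 22320 N.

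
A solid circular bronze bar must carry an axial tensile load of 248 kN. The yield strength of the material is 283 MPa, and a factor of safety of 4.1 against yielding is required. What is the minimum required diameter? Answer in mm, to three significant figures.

Allowable stress σ_allow = 283/4.1 = 69.02 MPa.
Required area A = F/σ_allow = 248000/69.02 = 3593 mm².
A = πd²/4 → d = √(4A/π) = 67.64 mm.

d = 67.6 mm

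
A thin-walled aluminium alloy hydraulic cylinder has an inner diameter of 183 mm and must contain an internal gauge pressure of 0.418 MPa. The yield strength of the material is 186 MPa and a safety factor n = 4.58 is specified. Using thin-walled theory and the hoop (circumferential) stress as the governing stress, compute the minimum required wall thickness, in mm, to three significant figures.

σ_allow = 186/4.58 = 40.61 MPa.
Hoop stress σ_h = pD/(2t), so t = pD/(2σ_allow) = 0.418×183/(2×40.61) = 0.9418 mm.

t = 0.942 mm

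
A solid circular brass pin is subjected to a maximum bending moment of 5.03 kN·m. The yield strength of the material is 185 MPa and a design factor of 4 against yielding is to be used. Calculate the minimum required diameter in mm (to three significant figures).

σ_allow = 185/4 = 46.25 MPa.
For a solid circular section σ = 32M/(πd³), so d³ = 32M/(π σ_allow) = 32×5030000/(π×46.25) = 1.108×10^6 mm³.
d = 103.5 mm.

d = 103 mm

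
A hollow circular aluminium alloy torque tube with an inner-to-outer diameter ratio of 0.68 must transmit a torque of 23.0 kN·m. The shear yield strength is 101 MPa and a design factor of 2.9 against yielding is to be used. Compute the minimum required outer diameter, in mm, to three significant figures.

d_o = 162 mm

τ_allow = 101/2.9 = 34.83 MPa.
For a hollow shaft τ = 16T/[πd_o³(1−k⁴)] with k = 0.68, so 1−k⁴ = 0.7862.
d_o³ = 16T/[π τ_allow (1−k⁴)] = 16×2.3000×10^7/(π×34.83×0.7862) = 4.278×10^6 mm³.
d_o = 162.3 mm.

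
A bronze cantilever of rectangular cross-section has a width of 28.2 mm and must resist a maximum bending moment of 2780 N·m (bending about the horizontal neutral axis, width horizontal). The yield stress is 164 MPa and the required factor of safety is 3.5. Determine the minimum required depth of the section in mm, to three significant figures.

σ_allow = 164/3.5 = 46.86 MPa.
For a rectangular section σ = 6M/(bh²), so h² = 6M/(b σ_allow) = 6×2780000/(28.2×46.86) = 12620 mm².
h = 112.4 mm.

h = 112 mm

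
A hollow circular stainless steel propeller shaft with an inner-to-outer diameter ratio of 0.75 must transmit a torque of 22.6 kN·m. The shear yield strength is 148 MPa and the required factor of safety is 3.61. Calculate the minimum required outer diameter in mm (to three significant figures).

τ_allow = 148/3.61 = 41.00 MPa.
For a hollow shaft τ = 16T/[πd_o³(1−k⁴)] with k = 0.75, so 1−k⁴ = 0.6836.
d_o³ = 16T/[π τ_allow (1−k⁴)] = 16×2.2600×10^7/(π×41.00×0.6836) = 4.107×10^6 mm³.
d_o = 160.1 mm.

d_o = 160 mm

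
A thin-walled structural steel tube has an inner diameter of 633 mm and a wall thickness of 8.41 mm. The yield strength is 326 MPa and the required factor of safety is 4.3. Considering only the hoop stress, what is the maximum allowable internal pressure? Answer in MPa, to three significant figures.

σ_allow = 326/4.3 = 75.81 MPa.
σ_h = pD/(2t) → p_allow = 2σ_allow t/D = 2×75.81×8.41/633 = 2.015 MPa.

p_allow = 2.01 MPa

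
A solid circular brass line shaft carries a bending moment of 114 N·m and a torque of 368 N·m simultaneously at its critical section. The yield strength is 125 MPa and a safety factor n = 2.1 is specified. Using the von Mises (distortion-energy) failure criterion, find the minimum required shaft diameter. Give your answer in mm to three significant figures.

σ_allow = σ_y/n = 125/2.1 = 59.52 MPa.
For a solid shaft σ_b = 32M/(πd³) and τ = 16T/(πd³), so the von Mises stress is σ' = (16/πd³)·√(4M²+3T²).
√(4M²+3T²) = √(4×(114000)² + 3×(368000)²) = 676900 N·mm.
d³ = 16×676900/(π×59.52) = 57920 mm³.
d = 38.69 mm.

d = 38.7 mm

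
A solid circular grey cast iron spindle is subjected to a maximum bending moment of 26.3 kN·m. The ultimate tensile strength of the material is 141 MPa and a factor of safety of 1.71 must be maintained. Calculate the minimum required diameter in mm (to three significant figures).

d = 148 mm

σ_allow = 141/1.71 = 82.46 MPa.
For a solid circular section σ = 32M/(πd³), so d³ = 32M/(π σ_allow) = 32×2.6300×10^7/(π×82.46) = 3.249×10^6 mm³.
d = 148.1 mm.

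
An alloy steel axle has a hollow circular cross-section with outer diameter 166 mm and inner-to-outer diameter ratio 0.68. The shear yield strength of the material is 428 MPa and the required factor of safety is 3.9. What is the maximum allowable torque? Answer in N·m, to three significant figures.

τ_allow = 428/3.9 = 109.7 MPa.
For a hollow shaft T_allow = τ_allow·πd_o³(1−k⁴)/16 with 1−k⁴ = 0.7862, so πd_o³(1−k⁴)/16 = 706100 mm³.
T_allow = 109.7×706100 = 7.749×10^7 N·mm = 77490 N·m.

T_allow = 77500 N·m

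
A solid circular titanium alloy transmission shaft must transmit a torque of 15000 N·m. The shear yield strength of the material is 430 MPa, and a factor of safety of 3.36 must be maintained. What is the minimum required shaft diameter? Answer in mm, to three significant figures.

d = 84.2 mm

Allowable shear stress τ_allow = 430/3.36 = 128.0 MPa.
For a solid shaft τ = 16T/(πd³), so d³ = 16T/(π τ_allow) = 16×1.5000×10^7/(π×128.0) = 596900 mm³.
d = (596900)^(1/3) = 84.20 mm.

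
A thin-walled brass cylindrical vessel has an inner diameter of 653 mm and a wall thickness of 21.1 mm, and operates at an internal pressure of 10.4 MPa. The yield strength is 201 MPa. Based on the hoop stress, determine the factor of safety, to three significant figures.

σ_h = pD/(2t) = 10.4×653/(2×21.1) = 160.9 MPa.
n = 201/160.9 = 1.249.

n = 1.25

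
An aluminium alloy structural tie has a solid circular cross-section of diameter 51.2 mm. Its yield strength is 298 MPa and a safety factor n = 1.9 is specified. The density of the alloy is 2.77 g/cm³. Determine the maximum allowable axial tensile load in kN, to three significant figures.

σ_allow = 298/1.9 = 156.8 MPa.
A = πd²/4 = π×51.2²/4 = 2059 mm².
F_allow = σ_allow × A = 156.8×2059 = 322900 N.

F_allow = 323 kN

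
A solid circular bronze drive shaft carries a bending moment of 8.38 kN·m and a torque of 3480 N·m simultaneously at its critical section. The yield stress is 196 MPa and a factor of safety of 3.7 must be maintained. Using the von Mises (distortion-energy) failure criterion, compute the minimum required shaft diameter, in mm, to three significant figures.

σ_allow = σ_y/n = 196/3.7 = 52.97 MPa.
For a solid shaft σ_b = 32M/(πd³) and τ = 16T/(πd³), so the von Mises stress is σ' = (16/πd³)·√(4M²+3T²).
√(4M²+3T²) = √(4×(8.380×10^6)² + 3×(3.480×10^6)²) = 1.781×10^7 N·mm.
d³ = 16×1.781×10^7/(π×52.97) = 1.712×10^6 mm³.
d = 119.6 mm.

d = 120 mm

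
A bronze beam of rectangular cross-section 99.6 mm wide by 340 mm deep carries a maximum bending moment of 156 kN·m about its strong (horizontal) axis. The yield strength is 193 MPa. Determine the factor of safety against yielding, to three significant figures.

Section modulus S = bh²/6 = 99.6×340²/6 = 1.919×10^6 mm³.
σ = M/S = 1.5600×10^8/1.919×10^6 = 81.29 MPa.
n = 193/81.29 = 2.374.

n = 2.37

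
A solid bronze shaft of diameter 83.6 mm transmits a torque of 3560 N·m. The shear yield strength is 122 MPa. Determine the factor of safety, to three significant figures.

n = 3.93

τ = 16T/(πd³) = 16×3560000/(π×83.6³) = 31.03 MPa.
n = τ_limit/τ = 122/31.03 = 3.932.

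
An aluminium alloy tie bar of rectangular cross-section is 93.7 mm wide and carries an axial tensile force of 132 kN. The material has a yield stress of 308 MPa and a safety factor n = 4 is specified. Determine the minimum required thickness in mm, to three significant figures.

σ_allow = 308/4 = 77.00 MPa.
Required area A = F/σ_allow = 132000/77.00 = 1714 mm².
t = A/w = 1714/93.7 = 18.30 mm.

t = 18.3 mm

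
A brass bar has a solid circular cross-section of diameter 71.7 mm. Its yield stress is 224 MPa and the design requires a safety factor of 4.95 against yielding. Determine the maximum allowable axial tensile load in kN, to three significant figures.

F_allow = 183 kN

σ_allow = 224/4.95 = 45.25 MPa.
A = πd²/4 = π×71.7²/4 = 4038 mm².
F_allow = σ_allow × A = 45.25×4038 = 182700 N.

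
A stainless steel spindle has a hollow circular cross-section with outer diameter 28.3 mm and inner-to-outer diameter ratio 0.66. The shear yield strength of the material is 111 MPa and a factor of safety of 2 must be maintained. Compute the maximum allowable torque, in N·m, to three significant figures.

τ_allow = 111/2 = 55.50 MPa.
For a hollow shaft T_allow = τ_allow·πd_o³(1−k⁴)/16 with 1−k⁴ = 0.8103, so πd_o³(1−k⁴)/16 = 3606 mm³.
T_allow = 55.50×3606 = 200100 N·mm = 200.1 N·m.

T_allow = 200 N·m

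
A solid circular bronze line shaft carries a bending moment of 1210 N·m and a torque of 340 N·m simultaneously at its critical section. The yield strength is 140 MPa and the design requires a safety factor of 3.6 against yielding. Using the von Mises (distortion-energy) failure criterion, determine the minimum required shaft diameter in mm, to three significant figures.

d = 68.8 mm

σ_allow = σ_y/n = 140/3.6 = 38.89 MPa.
For a solid shaft σ_b = 32M/(πd³) and τ = 16T/(πd³), so the von Mises stress is σ' = (16/πd³)·√(4M²+3T²).
√(4M²+3T²) = √(4×(1.210×10^6)² + 3×(340000)²) = 2.491×10^6 N·mm.
d³ = 16×2.491×10^6/(π×38.89) = 326200 mm³.
d = 68.84 mm.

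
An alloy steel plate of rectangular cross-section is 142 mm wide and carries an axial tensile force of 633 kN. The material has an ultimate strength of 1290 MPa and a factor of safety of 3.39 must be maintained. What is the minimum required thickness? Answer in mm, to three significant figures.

t = 11.7 mm

σ_allow = 1290/3.39 = 380.5 MPa.
Required area A = F/σ_allow = 633000/380.5 = 1663 mm².
t = A/w = 1663/142 = 11.71 mm.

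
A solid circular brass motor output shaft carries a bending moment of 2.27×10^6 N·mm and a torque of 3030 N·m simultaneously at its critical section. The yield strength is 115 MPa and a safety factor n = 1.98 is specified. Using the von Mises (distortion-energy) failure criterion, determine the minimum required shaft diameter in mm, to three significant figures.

d = 84.7 mm

σ_allow = σ_y/n = 115/1.98 = 58.08 MPa.
For a solid shaft σ_b = 32M/(πd³) and τ = 16T/(πd³), so the von Mises stress is σ' = (16/πd³)·√(4M²+3T²).
√(4M²+3T²) = √(4×(2.270×10^6)² + 3×(3.030×10^6)²) = 6.939×10^6 N·mm.
d³ = 16×6.939×10^6/(π×58.08) = 608500 mm³.
d = 84.74 mm.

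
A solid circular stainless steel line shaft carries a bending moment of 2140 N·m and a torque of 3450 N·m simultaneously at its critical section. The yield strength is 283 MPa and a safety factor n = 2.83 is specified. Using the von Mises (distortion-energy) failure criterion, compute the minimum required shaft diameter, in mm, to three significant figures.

d = 72.1 mm

σ_allow = σ_y/n = 283/2.83 = 100.0 MPa.
For a solid shaft σ_b = 32M/(πd³) and τ = 16T/(πd³), so the von Mises stress is σ' = (16/πd³)·√(4M²+3T²).
√(4M²+3T²) = √(4×(2.140×10^6)² + 3×(3.450×10^6)²) = 7.350×10^6 N·mm.
d³ = 16×7.350×10^6/(π×100.0) = 374300 mm³.
d = 72.07 mm.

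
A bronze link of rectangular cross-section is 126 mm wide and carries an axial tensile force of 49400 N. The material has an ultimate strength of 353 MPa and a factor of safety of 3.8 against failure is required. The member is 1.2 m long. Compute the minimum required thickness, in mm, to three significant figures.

t = 4.22 mm

σ_allow = 353/3.8 = 92.89 MPa.
Required area A = F/σ_allow = 49400/92.89 = 531.8 mm².
t = A/w = 531.8/126 = 4.221 mm.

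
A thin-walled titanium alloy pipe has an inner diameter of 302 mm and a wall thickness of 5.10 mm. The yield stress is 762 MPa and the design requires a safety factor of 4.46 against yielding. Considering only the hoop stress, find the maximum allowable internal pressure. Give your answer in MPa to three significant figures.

σ_allow = 762/4.46 = 170.9 MPa.
σ_h = pD/(2t) → p_allow = 2σ_allow t/D = 2×170.9×5.10/302 = 5.770 MPa.

p_allow = 5.77 MPa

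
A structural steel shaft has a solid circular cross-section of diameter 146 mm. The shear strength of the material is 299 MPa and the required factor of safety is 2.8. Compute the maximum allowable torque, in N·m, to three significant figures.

T_allow = 65300 N·m

τ_allow = 299/2.8 = 106.8 MPa.
For a solid shaft T_allow = τ_allow·πd³/16; πd³/16 = π×146³/16 = 611100 mm³.
T_allow = 106.8×611100 = 6.525×10^7 N·mm = 65250 N·m.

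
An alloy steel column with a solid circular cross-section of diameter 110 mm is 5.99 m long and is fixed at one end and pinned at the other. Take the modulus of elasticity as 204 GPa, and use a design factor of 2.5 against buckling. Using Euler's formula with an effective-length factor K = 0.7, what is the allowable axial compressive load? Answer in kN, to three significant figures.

P_allow = 329 kN

I = πd⁴/64 = π×110⁴/64 = 7.187×10^6 mm⁴.
Effective length L_e = KL = 0.7×5.99 m = 4193 mm.
Euler critical load P_cr = π²EI/L_e² = π²×204000×7.187×10^6/4193² = 823000 N.
P_allow = P_cr/n = 823000/2.5 = 329200 N.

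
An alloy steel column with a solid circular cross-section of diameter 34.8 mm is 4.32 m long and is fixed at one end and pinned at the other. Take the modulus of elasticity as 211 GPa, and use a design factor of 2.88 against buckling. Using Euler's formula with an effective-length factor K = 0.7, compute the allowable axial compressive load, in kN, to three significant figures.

P_allow = 5.69 kN

I = πd⁴/64 = π×34.8⁴/64 = 71990 mm⁴.
Effective length L_e = KL = 0.7×4.32 m = 3024 mm.
Euler critical load P_cr = π²EI/L_e² = π²×211000×71990/3024² = 16390 N.
P_allow = P_cr/n = 16390/2.88 = 5693 N.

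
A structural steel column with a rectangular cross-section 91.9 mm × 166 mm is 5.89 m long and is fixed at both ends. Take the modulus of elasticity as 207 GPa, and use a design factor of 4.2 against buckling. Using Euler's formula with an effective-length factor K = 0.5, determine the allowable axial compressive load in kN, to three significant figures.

P_allow = 602 kN

Buckling occurs about the weak axis: I_min = h·b³/12 = 166×91.9³/12 = 1.074×10^7 mm⁴ (b = 91.9 mm is the smaller dimension).
Effective length L_e = KL = 0.5×5.89 m = 2945 mm.
Euler critical load P_cr = π²EI/L_e² = π²×207000×1.074×10^7/2945² = 2.529×10^6 N.
P_allow = P_cr/n = 2.529×10^6/4.2 = 602200 N.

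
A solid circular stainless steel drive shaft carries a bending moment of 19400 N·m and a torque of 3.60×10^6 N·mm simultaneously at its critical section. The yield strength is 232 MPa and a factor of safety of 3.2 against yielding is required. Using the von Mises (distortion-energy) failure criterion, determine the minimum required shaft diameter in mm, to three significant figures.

σ_allow = σ_y/n = 232/3.2 = 72.50 MPa.
For a solid shaft σ_b = 32M/(πd³) and τ = 16T/(πd³), so the von Mises stress is σ' = (16/πd³)·√(4M²+3T²).
√(4M²+3T²) = √(4×(1.940×10^7)² + 3×(3.600×10^6)²) = 3.930×10^7 N·mm.
d³ = 16×3.930×10^7/(π×72.50) = 2.761×10^6 mm³.
d = 140.3 mm.

d = 140 mm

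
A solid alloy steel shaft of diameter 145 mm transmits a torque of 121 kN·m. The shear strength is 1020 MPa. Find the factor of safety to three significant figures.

n = 5.05

τ = 16T/(πd³) = 16×1.2100×10^8/(π×145³) = 202.1 MPa.
n = τ_limit/τ = 1020/202.1 = 5.046.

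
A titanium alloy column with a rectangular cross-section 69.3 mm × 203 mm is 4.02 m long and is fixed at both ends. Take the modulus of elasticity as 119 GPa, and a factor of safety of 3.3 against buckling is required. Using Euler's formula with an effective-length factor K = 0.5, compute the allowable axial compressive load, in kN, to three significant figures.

Buckling occurs about the weak axis: I_min = h·b³/12 = 203×69.3³/12 = 5.630×10^6 mm⁴ (b = 69.3 mm is the smaller dimension).
Effective length L_e = KL = 0.5×4.02 m = 2010 mm.
Euler critical load P_cr = π²EI/L_e² = π²×119000×5.630×10^6/2010² = 1.637×10^6 N.
P_allow = P_cr/n = 1.637×10^6/3.3 = 496000 N.

P_allow = 496 kN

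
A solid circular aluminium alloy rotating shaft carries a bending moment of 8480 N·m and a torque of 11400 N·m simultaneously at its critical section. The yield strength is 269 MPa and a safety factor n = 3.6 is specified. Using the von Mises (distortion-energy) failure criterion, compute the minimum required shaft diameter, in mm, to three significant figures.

d = 121 mm

σ_allow = σ_y/n = 269/3.6 = 74.72 MPa.
For a solid shaft σ_b = 32M/(πd³) and τ = 16T/(πd³), so the von Mises stress is σ' = (16/πd³)·√(4M²+3T²).
√(4M²+3T²) = √(4×(8.480×10^6)² + 3×(1.140×10^7)²) = 2.603×10^7 N·mm.
d³ = 16×2.603×10^7/(π×74.72) = 1.774×10^6 mm³.
d = 121.1 mm.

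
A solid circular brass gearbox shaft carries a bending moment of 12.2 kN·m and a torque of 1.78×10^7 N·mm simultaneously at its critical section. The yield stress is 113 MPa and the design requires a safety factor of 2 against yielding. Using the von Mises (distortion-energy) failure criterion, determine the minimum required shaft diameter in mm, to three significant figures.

d = 152 mm

σ_allow = σ_y/n = 113/2 = 56.50 MPa.
For a solid shaft σ_b = 32M/(πd³) and τ = 16T/(πd³), so the von Mises stress is σ' = (16/πd³)·√(4M²+3T²).
√(4M²+3T²) = √(4×(1.220×10^7)² + 3×(1.780×10^7)²) = 3.932×10^7 N·mm.
d³ = 16×3.932×10^7/(π×56.50) = 3.544×10^6 mm³.
d = 152.5 mm.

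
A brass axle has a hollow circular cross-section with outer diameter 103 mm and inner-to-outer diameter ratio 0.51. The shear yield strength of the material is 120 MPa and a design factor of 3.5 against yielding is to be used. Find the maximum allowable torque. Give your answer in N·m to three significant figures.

T_allow = 6860 N·m

τ_allow = 120/3.5 = 34.29 MPa.
For a hollow shaft T_allow = τ_allow·πd_o³(1−k⁴)/16 with 1−k⁴ = 0.9323, so πd_o³(1−k⁴)/16 = 200000 mm³.
T_allow = 34.29×200000 = 6.859×10^6 N·mm = 6859 N·m.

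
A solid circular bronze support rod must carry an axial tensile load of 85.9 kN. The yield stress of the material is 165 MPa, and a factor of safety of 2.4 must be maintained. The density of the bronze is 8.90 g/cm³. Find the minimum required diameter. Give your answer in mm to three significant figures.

d = 39.9 mm

Allowable stress σ_allow = 165/2.4 = 68.75 MPa.
Required area A = F/σ_allow = 85900/68.75 = 1249 mm².
A = πd²/4 → d = √(4A/π) = 39.89 mm.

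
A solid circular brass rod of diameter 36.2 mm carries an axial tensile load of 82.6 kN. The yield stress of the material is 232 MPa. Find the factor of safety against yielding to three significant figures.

n = 2.89

A = πd²/4 = 1029 mm².
σ = F/A = 82600/1029 = 80.26 MPa.
n = 232/80.26 = 2.891.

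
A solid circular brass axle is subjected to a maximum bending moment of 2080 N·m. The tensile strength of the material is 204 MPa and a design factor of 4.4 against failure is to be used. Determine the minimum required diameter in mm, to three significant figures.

d = 77.0 mm

σ_allow = 204/4.4 = 46.36 MPa.
For a solid circular section σ = 32M/(πd³), so d³ = 32M/(π σ_allow) = 32×2080000/(π×46.36) = 457000 mm³.
d = 77.02 mm.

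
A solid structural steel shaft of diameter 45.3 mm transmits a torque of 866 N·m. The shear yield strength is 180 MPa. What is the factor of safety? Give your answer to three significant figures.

n = 3.79

τ = 16T/(πd³) = 16×866000/(π×45.3³) = 47.45 MPa.
n = τ_limit/τ = 180/47.45 = 3.794.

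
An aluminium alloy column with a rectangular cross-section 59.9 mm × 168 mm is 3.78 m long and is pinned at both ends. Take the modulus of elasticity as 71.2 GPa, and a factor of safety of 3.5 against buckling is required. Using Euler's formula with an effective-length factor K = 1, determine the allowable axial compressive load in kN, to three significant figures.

P_allow = 42.3 kN

Buckling occurs about the weak axis: I_min = h·b³/12 = 168×59.9³/12 = 3.009×10^6 mm⁴ (b = 59.9 mm is the smaller dimension).
Effective length L_e = KL = 1×3.78 m = 3780 mm.
Euler critical load P_cr = π²EI/L_e² = π²×71200×3.009×10^6/3780² = 148000 N.
P_allow = P_cr/n = 148000/3.5 = 42280 N.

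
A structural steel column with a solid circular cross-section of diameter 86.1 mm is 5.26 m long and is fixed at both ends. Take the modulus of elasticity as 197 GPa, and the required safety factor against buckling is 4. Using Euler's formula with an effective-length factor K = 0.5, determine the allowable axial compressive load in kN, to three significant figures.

P_allow = 190 kN

I = πd⁴/64 = π×86.1⁴/64 = 2.698×10^6 mm⁴.
Effective length L_e = KL = 0.5×5.26 m = 2630 mm.
Euler critical load P_cr = π²EI/L_e² = π²×197000×2.698×10^6/2630² = 758300 N.
P_allow = P_cr/n = 758300/4 = 189600 N.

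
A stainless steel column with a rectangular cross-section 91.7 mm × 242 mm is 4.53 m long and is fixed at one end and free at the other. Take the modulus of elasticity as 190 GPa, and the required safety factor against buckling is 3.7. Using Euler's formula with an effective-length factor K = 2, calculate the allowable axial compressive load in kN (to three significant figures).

Buckling occurs about the weak axis: I_min = h·b³/12 = 242×91.7³/12 = 1.555×10^7 mm⁴ (b = 91.7 mm is the smaller dimension).
Effective length L_e = KL = 2×4.53 m = 9060 mm.
Euler critical load P_cr = π²EI/L_e² = π²×190000×1.555×10^7/9060² = 355300 N.
P_allow = P_cr/n = 355300/3.7 = 96010 N.

P_allow = 96.0 kN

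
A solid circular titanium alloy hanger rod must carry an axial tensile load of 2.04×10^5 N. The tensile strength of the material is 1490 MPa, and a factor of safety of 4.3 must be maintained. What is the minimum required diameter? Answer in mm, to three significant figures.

d = 27.4 mm

Allowable stress σ_allow = 1490/4.3 = 346.5 MPa.
Required area A = F/σ_allow = 204000/346.5 = 588.7 mm².
A = πd²/4 → d = √(4A/π) = 27.38 mm.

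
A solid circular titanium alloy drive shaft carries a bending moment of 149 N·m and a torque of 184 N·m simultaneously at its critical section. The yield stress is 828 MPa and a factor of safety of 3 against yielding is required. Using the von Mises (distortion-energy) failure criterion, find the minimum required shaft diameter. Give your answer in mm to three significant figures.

σ_allow = σ_y/n = 828/3 = 276.0 MPa.
For a solid shaft σ_b = 32M/(πd³) and τ = 16T/(πd³), so the von Mises stress is σ' = (16/πd³)·√(4M²+3T²).
√(4M²+3T²) = √(4×(149000)² + 3×(184000)²) = 436300 N·mm.
d³ = 16×436300/(π×276.0) = 8051 mm³.
d = 20.04 mm.

d = 20.0 mm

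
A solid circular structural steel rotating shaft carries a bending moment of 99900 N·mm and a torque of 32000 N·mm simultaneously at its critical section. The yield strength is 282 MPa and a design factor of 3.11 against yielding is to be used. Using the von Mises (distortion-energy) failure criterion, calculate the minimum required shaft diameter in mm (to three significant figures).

d = 22.7 mm

σ_allow = σ_y/n = 282/3.11 = 90.68 MPa.
For a solid shaft σ_b = 32M/(πd³) and τ = 16T/(πd³), so the von Mises stress is σ' = (16/πd³)·√(4M²+3T²).
√(4M²+3T²) = √(4×(99900)² + 3×(32000)²) = 207300 N·mm.
d³ = 16×207300/(π×90.68) = 11650 mm³.
d = 22.67 mm.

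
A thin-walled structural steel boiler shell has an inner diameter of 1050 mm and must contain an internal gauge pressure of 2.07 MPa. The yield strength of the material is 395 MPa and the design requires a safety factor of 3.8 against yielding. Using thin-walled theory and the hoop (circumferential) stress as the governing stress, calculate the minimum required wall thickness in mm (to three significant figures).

t = 10.5 mm

σ_allow = 395/3.8 = 103.9 MPa.
Hoop stress σ_h = pD/(2t), so t = pD/(2σ_allow) = 2.07×1050/(2×103.9) = 10.45 mm.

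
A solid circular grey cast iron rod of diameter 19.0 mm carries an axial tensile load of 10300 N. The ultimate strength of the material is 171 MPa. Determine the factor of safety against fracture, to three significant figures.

n = 4.71

A = πd²/4 = 283.5 mm².
σ = F/A = 10300/283.5 = 36.33 MPa.
n = 171/36.33 = 4.707.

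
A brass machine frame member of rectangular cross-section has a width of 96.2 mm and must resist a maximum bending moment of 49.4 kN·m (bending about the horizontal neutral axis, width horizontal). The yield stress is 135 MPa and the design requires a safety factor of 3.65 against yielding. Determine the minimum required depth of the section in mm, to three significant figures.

h = 289 mm

σ_allow = 135/3.65 = 36.99 MPa.
For a rectangular section σ = 6M/(bh²), so h² = 6M/(b σ_allow) = 6×4.9400×10^7/(96.2×36.99) = 83300 mm².
h = 288.6 mm.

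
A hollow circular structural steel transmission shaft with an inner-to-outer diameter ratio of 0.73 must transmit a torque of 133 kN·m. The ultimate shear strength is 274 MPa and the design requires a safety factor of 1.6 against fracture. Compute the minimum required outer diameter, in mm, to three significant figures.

τ_allow = 274/1.6 = 171.2 MPa.
For a hollow shaft τ = 16T/[πd_o³(1−k⁴)] with k = 0.73, so 1−k⁴ = 0.7160.
d_o³ = 16T/[π τ_allow (1−k⁴)] = 16×1.3300×10^8/(π×171.2×0.7160) = 5.524×10^6 mm³.
d_o = 176.8 mm.

d_o = 177 mm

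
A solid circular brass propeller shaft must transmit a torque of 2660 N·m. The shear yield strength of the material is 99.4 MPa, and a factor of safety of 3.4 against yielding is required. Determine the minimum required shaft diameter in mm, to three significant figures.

d = 77.4 mm

Allowable shear stress τ_allow = 99.4/3.4 = 29.24 MPa.
For a solid shaft τ = 16T/(πd³), so d³ = 16T/(π τ_allow) = 16×2660000/(π×29.24) = 463400 mm³.
d = (463400)^(1/3) = 77.38 mm.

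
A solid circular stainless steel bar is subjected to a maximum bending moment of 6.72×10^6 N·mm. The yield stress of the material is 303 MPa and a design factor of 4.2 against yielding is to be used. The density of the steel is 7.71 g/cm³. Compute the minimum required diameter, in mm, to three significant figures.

σ_allow = 303/4.2 = 72.14 MPa.
For a solid circular section σ = 32M/(πd³), so d³ = 32M/(π σ_allow) = 32×6720000/(π×72.14) = 948800 mm³.
d = 98.26 mm.

d = 98.3 mm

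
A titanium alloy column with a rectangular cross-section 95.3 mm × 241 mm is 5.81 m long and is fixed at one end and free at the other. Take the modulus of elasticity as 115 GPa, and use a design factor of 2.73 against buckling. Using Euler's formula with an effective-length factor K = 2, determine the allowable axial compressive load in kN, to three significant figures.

Buckling occurs about the weak axis: I_min = h·b³/12 = 241×95.3³/12 = 1.738×10^7 mm⁴ (b = 95.3 mm is the smaller dimension).
Effective length L_e = KL = 2×5.81 m = 11620 mm.
Euler critical load P_cr = π²EI/L_e² = π²×115000×1.738×10^7/11620² = 146100 N.
P_allow = P_cr/n = 146100/2.73 = 53520 N.

P_allow = 53.5 kN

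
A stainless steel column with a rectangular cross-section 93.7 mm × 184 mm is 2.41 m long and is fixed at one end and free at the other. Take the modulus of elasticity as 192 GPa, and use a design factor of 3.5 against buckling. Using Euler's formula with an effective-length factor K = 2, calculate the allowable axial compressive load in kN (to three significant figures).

Buckling occurs about the weak axis: I_min = h·b³/12 = 184×93.7³/12 = 1.261×10^7 mm⁴ (b = 93.7 mm is the smaller dimension).
Effective length L_e = KL = 2×2.41 m = 4820 mm.
Euler critical load P_cr = π²EI/L_e² = π²×192000×1.261×10^7/4820² = 1.029×10^6 N.
P_allow = P_cr/n = 1.029×10^6/3.5 = 294000 N.

P_allow = 294 kN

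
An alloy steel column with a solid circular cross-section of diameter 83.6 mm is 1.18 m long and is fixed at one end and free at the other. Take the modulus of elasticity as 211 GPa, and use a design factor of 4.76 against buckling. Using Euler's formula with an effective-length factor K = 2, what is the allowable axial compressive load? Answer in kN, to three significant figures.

I = πd⁴/64 = π×83.6⁴/64 = 2.398×10^6 mm⁴.
Effective length L_e = KL = 2×1.18 m = 2360 mm.
Euler critical load P_cr = π²EI/L_e² = π²×211000×2.398×10^6/2360² = 896500 N.
P_allow = P_cr/n = 896500/4.76 = 188300 N.

P_allow = 188 kN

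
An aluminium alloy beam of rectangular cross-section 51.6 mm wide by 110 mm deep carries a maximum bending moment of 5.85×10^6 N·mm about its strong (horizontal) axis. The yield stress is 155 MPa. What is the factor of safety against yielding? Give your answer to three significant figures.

Section modulus S = bh²/6 = 51.6×110²/6 = 104100 mm³.
σ = M/S = 5850000/104100 = 56.22 MPa.
n = 155/56.22 = 2.757.

n = 2.76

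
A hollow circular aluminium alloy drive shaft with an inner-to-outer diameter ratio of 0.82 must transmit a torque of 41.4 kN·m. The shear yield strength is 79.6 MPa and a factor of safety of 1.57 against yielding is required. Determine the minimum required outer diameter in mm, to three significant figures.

τ_allow = 79.6/1.57 = 50.70 MPa.
For a hollow shaft τ = 16T/[πd_o³(1−k⁴)] with k = 0.82, so 1−k⁴ = 0.5479.
d_o³ = 16T/[π τ_allow (1−k⁴)] = 16×4.1400×10^7/(π×50.70×0.5479) = 7.591×10^6 mm³.
d_o = 196.5 mm.

d_o = 197 mm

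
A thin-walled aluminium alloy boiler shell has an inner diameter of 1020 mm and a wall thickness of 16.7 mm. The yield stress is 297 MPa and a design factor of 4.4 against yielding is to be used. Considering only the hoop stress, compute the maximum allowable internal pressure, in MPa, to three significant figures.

σ_allow = 297/4.4 = 67.50 MPa.
σ_h = pD/(2t) → p_allow = 2σ_allow t/D = 2×67.50×16.7/1020 = 2.210 MPa.

p_allow = 2.21 MPa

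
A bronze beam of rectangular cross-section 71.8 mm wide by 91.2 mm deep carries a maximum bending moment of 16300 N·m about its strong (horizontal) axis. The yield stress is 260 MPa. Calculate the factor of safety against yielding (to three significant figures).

n = 1.59

Section modulus S = bh²/6 = 71.8×91.2²/6 = 99530 mm³.
σ = M/S = 1.6300×10^7/99530 = 163.8 MPa.
n = 260/163.8 = 1.588.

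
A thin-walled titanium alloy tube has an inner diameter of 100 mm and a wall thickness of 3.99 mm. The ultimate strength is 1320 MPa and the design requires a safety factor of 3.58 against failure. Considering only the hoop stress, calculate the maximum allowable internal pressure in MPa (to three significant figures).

σ_allow = 1320/3.58 = 368.7 MPa.
σ_h = pD/(2t) → p_allow = 2σ_allow t/D = 2×368.7×3.99/100 = 29.42 MPa.

p_allow = 29.4 MPa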